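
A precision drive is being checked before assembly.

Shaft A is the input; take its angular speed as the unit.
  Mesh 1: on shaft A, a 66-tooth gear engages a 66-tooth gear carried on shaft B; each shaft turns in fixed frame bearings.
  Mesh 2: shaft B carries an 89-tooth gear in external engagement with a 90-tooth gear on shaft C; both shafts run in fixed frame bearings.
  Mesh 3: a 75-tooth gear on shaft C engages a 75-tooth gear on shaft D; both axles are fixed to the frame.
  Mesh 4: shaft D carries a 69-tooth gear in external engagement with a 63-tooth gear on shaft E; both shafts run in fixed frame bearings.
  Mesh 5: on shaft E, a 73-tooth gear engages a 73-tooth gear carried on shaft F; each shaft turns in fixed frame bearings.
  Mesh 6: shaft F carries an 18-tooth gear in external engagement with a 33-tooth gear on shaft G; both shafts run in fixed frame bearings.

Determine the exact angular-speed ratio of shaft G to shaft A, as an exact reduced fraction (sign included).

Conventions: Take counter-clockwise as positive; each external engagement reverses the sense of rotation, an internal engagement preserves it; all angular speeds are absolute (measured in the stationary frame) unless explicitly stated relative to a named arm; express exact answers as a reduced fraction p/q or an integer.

class = fixed-axis compound train [6 meshes; 6 ratios multiply, 6 sense flips]
mesh 1 [66T→66T]: running ratio 1, sense −
mesh 2 [89T→90T]: running ratio 89/90, sense +
mesh 3 [75T→75T]: running ratio 89/90, sense −
mesh 4 [69T→63T]: running ratio 2047/1890, sense +
mesh 5 [73T→73T]: running ratio 2047/1890, sense −
mesh 6 [18T→33T]: running ratio 2047/3465, sense +
ω_out/ω_in = 2047/3465

2047/3465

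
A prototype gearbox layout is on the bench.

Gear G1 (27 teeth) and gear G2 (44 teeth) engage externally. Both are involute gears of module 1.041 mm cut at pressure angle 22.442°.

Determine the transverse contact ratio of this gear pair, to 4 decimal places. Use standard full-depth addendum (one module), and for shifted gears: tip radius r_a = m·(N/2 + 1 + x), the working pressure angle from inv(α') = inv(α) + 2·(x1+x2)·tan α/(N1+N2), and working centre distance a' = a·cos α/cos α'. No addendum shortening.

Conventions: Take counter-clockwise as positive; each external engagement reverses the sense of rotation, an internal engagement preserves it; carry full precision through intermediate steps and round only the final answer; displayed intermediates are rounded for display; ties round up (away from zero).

topology: single-mesh involute geometry — m = 1.041, 27T/44T pair
base radii: r_b1 = 12.989178, r_b2 = 21.167550
tip radii: r_a1 = 15.094500, r_a2 = 23.943000
no profile shift: α' = α, a' = a
action lengths: √(r_a1²−r_b1²) = 7.689289, √(r_a2²−r_b2²) = 11.189373
base pitch p_b = π·m·cos α = 3.022719
CR = (7.689289 + 11.189373 − 36.955500·sin 22.44200°)/3.022719 = 1.578372
contact ratio ≈ 1.5784

1.5784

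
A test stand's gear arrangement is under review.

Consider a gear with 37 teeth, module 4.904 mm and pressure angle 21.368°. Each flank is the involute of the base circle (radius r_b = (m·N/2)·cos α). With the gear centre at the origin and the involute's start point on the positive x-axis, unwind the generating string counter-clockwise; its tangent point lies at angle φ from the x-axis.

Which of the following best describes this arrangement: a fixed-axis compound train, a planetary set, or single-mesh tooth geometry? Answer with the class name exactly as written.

single-mesh tooth geometry

recognized (one wheel, involute flank): single-mesh tooth geometry, m = 4.904, N = 37
classification: single-mesh tooth geometry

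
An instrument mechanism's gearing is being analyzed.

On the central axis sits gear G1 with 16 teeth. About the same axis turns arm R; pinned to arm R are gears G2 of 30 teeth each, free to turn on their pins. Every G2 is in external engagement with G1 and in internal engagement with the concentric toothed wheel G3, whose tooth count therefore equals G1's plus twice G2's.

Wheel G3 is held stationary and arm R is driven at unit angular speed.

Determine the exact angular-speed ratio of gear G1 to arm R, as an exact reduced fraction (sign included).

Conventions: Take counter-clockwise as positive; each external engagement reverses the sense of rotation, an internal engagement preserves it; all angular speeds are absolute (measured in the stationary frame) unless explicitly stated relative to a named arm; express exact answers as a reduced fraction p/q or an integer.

23/4

planetary set (16T centre, 30T on arm, 76T internal) — Willis relation
ring teeth: 16 + 2·30 = 76
16(ω_sun−ω_arm) = −76(ω_ring−ω_arm),  ω_ring = 0, ω_arm = 1
ω_sun = 1 − (76/16)(0−1) = 23/4
ω_out/ω_in = 23/4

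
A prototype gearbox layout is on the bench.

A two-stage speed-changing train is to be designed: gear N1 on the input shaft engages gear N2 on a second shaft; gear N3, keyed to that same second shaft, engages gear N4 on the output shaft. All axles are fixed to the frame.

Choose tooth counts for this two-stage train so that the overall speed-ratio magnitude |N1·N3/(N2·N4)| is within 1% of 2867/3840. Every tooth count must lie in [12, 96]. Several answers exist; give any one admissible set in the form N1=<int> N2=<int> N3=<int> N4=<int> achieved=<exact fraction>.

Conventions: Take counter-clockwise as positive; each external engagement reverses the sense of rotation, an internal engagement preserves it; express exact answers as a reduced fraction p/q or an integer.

N1=47 N2=40 N3=61 N4=96 achieved=2867/3840

class = fixed-axis compound train [2-stage, 2867/3840 wanted]
target = 2867/3840 in lowest terms: an exact hit needs N1·N3 = k·2867 and N2·N4 = k·3840 for one integer k, every count in [12, 96]; additionally prefer no 1:1 stage (N1 ≠ N2, N3 ≠ N4)
k = 1: N1·N3 = 2867 = 47·61, N2·N4 = 3840 = 40·96
achieved = 47·61/(40·96) = 2867/3840; |achieved − target| = 0 ≤ 2867/384000 ✓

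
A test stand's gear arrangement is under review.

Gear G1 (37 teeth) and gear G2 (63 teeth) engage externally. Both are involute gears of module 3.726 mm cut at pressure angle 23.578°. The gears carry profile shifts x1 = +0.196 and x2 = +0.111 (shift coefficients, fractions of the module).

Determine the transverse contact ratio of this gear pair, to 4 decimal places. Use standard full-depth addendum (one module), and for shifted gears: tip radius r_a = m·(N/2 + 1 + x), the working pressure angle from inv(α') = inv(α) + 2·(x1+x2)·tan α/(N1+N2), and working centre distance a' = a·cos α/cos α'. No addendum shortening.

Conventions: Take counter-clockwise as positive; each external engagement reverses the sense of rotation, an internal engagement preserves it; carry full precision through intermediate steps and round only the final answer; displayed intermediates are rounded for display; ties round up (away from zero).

class = single-mesh tooth geometry [involute pair 37T × 63T, m = 3.726]
base radii: r_b1 = 63.176391, r_b2 = 107.570612
tip radii: r_a1 = 73.387296, r_a2 = 121.508586
inv(α') = inv(23.578°) + 2·(+0.196+0.111)·tan α/(37+63) = 0.02759803  ⇒  α' = 24.35487°
a' = a·cos α / cos α' = 186.3000·cos 23.578°/cos 24.35487° = 187.426297
action lengths: √(r_a1²−r_b1²) = 37.342186, √(r_a2²−r_b2²) = 56.505752
base pitch p_b = π·m·cos α = 10.728351
CR = (37.342186 + 56.505752 − 187.426297·sin 24.35487°)/10.728351 = 1.543180
contact ratio ≈ 1.5432

1.5432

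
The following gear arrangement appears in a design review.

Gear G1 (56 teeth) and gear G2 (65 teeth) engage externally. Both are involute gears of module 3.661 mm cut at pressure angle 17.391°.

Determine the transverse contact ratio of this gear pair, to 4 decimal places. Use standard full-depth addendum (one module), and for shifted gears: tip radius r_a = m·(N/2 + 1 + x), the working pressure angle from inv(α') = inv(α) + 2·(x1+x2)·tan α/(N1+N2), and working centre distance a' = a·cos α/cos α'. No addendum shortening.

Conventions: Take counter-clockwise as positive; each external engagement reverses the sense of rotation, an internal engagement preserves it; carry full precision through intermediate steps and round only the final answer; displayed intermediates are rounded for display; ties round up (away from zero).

1.9519

recognized (one external pair, fixed centres): single-mesh tooth geometry, m = 3.661, N1 = 56, N2 = 65
base radii: r_b1 = 97.822082, r_b2 = 113.543487
tip radii: r_a1 = 106.169000, r_a2 = 122.643500
no profile shift: α' = α, a' = a
action lengths: √(r_a1²−r_b1²) = 41.263748, √(r_a2²−r_b2²) = 46.360593
base pitch p_b = π·m·cos α = 10.975612
CR = (41.263748 + 46.360593 − 221.490500·sin 17.39100°)/10.975612 = 1.951859
contact ratio ≈ 1.9519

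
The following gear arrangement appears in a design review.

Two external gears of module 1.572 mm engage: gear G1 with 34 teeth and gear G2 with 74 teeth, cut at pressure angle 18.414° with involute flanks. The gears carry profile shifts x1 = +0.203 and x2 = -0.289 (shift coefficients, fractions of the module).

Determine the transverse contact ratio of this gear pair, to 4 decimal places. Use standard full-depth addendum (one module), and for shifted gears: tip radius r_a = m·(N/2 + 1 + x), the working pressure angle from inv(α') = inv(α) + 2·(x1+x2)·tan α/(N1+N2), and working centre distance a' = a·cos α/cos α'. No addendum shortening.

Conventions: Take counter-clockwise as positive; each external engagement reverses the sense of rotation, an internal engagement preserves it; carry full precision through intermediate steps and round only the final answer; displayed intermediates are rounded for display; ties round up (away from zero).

topology: single-mesh involute geometry — m = 1.572, 34T/74T pair
base radii: r_b1 = 25.355701, r_b2 = 55.185937
tip radii: r_a1 = 28.615116, r_a2 = 59.281692
inv(α') = inv(18.414°) + 2·(+0.203-0.289)·tan α/(34+74) = 0.01101199  ⇒  α' = 18.13543°
a' = a·cos α / cos α' = 84.8880·cos 18.414°/cos 18.13543° = 84.751816
action lengths: √(r_a1²−r_b1²) = 13.263231, √(r_a2²−r_b2²) = 21.652515
base pitch p_b = π·m·cos α = 4.685723
CR = (13.263231 + 21.652515 − 84.751816·sin 18.13543°)/4.685723 = 1.821607
contact ratio ≈ 1.8216

1.8216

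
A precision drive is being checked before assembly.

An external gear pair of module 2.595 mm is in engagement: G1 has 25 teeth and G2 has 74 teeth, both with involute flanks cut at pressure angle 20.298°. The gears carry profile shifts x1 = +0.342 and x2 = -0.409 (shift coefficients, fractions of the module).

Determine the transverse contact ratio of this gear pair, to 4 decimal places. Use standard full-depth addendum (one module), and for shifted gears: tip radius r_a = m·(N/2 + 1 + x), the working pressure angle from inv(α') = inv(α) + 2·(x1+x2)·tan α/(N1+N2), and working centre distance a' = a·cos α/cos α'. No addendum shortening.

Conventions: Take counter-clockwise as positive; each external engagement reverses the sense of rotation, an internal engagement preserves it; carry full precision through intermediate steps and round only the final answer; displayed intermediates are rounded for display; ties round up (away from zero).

single-mesh involute tooth geometry (25T engaging 74T at module 2.595)
base radii: r_b1 = 30.423165, r_b2 = 90.052569
tip radii: r_a1 = 35.919990, r_a2 = 97.548645
inv(α') = inv(20.298°) + 2·(+0.342-0.409)·tan α/(25+74) = 0.01510398  ⇒  α' = 20.08593°
a' = a·cos α / cos α' = 128.4525·cos 20.298°/cos 20.08593° = 128.277762
action lengths: √(r_a1²−r_b1²) = 19.096510, √(r_a2²−r_b2²) = 37.500307
base pitch p_b = π·m·cos α = 7.646175
CR = (19.096510 + 37.500307 − 128.277762·sin 20.08593°)/7.646175 = 1.640364
contact ratio ≈ 1.6404

1.6404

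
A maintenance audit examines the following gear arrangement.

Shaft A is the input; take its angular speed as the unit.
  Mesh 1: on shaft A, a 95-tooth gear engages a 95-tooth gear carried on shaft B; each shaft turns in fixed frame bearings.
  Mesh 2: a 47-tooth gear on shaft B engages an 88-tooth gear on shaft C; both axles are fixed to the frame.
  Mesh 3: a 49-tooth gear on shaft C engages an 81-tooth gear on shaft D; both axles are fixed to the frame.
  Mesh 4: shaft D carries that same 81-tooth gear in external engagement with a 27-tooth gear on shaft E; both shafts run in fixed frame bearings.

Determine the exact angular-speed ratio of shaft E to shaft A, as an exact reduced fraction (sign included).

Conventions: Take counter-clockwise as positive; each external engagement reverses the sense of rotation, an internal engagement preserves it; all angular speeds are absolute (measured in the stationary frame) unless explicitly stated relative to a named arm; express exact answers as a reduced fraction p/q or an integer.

2303/2376

class = fixed-axis compound train [4 meshes; 4 ratios multiply, 4 sense flips]
mesh 1 [95T→95T]: running ratio 1, sense −
mesh 2 [47T→88T]: running ratio 47/88, sense +
mesh 3 [49T→81T]: running ratio 2303/7128, sense −
mesh 4 [81T→27T]: running ratio 2303/2376, sense +
ω_out/ω_in = 2303/2376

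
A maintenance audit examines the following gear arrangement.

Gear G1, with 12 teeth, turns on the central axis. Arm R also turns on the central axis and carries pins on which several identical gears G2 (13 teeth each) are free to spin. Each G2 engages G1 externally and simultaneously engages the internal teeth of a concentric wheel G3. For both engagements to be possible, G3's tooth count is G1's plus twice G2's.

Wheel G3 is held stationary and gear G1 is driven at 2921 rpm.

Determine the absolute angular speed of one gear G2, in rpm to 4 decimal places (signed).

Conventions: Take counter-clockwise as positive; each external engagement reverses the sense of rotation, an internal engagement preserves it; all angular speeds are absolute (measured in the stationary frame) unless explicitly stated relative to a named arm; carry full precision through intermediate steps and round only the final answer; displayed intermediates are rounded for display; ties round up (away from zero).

-1348.1538 rpm

class = planetary set [G3 = 12+2·13 = 38; Willis about the carrier]
normalise by the input: solve with ω_sun = 1, then scale by 2921 rpm
ring teeth: 12 + 2·13 = 38
12(ω_sun−ω_arm) = −38(ω_ring−ω_arm),  ω_ring = 0, ω_sun = 1
12(1−ω_arm) = −38(0−ω_arm)  ⇒  50·ω_arm = 12  ⇒  ω_arm = 6/25
sun–planet mesh: 12·(1−6/25) = −13·(ω_p−ω_arm)  ⇒  ω_p−ω_arm = -228/325
ω_p = 6/25 − 228/325 = -6/13
scale: ω_p = -6/13 × 2921 rpm = -1348.1538 rpm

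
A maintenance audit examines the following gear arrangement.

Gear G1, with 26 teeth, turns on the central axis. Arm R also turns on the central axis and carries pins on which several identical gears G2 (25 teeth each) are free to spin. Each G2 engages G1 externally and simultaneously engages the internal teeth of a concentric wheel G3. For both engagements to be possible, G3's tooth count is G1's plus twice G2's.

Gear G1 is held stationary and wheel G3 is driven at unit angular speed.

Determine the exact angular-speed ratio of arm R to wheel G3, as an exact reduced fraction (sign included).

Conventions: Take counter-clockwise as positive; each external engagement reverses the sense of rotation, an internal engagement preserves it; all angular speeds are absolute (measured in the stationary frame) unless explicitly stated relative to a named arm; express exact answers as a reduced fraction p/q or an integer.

recognized (axles ride arm R): planetary set, 26/25/76 teeth
ring teeth: 26 + 2·25 = 76
26(ω_sun−ω_arm) = −76(ω_ring−ω_arm),  ω_sun = 0, ω_ring = 1
26(0−ω_arm) = −76(1−ω_arm)  ⇒  102·ω_arm = 76  ⇒  ω_arm = 38/51
ω_out/ω_in = 38/51

38/51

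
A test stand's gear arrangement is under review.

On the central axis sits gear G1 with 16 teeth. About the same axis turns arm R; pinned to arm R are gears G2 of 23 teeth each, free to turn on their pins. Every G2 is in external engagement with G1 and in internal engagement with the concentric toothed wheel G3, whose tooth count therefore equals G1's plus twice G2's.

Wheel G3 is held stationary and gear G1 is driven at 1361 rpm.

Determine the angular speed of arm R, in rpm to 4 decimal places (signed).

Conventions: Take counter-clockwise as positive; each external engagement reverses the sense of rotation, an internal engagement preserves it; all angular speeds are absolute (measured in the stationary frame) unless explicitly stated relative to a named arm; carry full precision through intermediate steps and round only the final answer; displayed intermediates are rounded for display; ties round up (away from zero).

recognized (axles ride arm R): planetary set, 16/23/62 teeth
normalise by the input: solve with ω_sun = 1, then scale by 1361 rpm
ring teeth: 16 + 2·23 = 62
16(ω_sun−ω_arm) = −62(ω_ring−ω_arm),  ω_ring = 0, ω_sun = 1
16(1−ω_arm) = −62(0−ω_arm)  ⇒  78·ω_arm = 16  ⇒  ω_arm = 8/39
scale: ω_arm = 8/39 × 1361 rpm = +279.1795 rpm

+279.1795 rpm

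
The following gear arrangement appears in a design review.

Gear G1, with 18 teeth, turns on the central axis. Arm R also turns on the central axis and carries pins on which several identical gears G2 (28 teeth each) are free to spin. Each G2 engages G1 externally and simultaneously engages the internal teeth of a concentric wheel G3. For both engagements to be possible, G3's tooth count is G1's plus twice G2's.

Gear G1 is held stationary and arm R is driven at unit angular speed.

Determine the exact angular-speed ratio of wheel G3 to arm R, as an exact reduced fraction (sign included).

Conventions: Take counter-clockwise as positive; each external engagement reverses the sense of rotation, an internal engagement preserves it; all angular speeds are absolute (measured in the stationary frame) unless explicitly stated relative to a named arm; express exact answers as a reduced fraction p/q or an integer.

46/37

class = planetary set [G3 = 18+2·28 = 74; Willis about the carrier]
ring teeth: 18 + 2·28 = 74
18(ω_sun−ω_arm) = −74(ω_ring−ω_arm),  ω_sun = 0, ω_arm = 1
ω_ring = 1 − (18/74)(0−1) = 46/37
ω_out/ω_in = 46/37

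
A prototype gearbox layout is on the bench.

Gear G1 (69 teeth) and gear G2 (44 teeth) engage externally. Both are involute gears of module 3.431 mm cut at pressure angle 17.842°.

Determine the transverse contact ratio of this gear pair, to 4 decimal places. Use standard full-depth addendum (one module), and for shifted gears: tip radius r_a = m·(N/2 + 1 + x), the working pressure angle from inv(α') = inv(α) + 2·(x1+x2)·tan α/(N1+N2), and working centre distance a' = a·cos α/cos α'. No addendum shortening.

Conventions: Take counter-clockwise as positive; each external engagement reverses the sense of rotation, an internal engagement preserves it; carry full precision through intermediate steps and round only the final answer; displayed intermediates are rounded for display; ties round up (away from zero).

1.8992

topology: single-mesh involute geometry — m = 3.431, 69T/44T pair
base radii: r_b1 = 112.676525, r_b2 = 71.851697
tip radii: r_a1 = 121.800500, r_a2 = 78.913000
no profile shift: α' = α, a' = a
action lengths: √(r_a1²−r_b1²) = 46.253244, √(r_a2²−r_b2²) = 32.628135
base pitch p_b = π·m·cos α = 10.260398
CR = (46.253244 + 32.628135 − 193.851500·sin 17.84200°)/10.260398 = 1.899205
contact ratio ≈ 1.8992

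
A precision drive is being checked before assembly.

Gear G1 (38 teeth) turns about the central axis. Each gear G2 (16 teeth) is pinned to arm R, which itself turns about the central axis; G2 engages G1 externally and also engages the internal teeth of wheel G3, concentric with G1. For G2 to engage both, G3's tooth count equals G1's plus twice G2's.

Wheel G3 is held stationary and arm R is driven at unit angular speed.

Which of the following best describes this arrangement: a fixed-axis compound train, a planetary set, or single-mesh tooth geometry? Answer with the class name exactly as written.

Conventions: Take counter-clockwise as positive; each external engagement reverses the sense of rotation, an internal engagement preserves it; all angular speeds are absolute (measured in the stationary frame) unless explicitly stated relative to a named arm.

planetary set

class = planetary set [G3 = 38+2·16 = 70; Willis about the carrier]
classification: planetary set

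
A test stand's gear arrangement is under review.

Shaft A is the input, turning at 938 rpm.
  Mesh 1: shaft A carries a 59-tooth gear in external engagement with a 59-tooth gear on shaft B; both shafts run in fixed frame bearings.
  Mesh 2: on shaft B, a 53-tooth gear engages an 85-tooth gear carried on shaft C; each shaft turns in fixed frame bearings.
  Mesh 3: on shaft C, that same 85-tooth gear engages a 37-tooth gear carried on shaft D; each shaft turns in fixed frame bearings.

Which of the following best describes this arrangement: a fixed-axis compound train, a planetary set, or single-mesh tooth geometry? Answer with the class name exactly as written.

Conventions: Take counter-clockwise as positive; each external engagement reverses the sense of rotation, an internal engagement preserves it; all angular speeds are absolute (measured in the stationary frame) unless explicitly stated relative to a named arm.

recognized (4 fixed axles, 3 meshes): fixed-axis compound train
classification: fixed-axis compound train

fixed-axis compound train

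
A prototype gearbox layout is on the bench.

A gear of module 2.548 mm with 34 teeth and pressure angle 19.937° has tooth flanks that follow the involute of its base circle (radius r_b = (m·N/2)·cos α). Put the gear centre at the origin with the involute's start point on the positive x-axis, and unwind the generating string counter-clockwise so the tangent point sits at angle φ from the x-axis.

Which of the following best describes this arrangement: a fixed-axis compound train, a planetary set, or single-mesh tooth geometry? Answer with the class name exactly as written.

topology: single-mesh involute geometry — m = 2.548, N = 34
classification: single-mesh tooth geometry

single-mesh tooth geometry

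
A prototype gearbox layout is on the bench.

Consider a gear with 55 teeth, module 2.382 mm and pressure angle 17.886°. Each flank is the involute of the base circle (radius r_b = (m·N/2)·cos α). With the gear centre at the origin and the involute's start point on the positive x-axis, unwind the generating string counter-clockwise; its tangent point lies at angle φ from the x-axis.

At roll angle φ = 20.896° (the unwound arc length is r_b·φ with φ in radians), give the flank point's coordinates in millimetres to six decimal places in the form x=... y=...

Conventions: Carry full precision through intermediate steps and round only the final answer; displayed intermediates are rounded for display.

x=66.348098 y=0.994657

class = single-mesh tooth geometry [base-circle involute, m = 2.382, 55T]
pitch radius r_p = m·N/2 = 2.382·55/2 = 65.505000
base radius r_b = r_p·cos α = 65.505000·cos 17.886° = 62.339109
roll angle φ = 20.896° = 0.36470400 rad
x = r_b·(cos φ + φ·sin φ) = 66.348098
y = r_b·(sin φ − φ·cos φ) = 0.994657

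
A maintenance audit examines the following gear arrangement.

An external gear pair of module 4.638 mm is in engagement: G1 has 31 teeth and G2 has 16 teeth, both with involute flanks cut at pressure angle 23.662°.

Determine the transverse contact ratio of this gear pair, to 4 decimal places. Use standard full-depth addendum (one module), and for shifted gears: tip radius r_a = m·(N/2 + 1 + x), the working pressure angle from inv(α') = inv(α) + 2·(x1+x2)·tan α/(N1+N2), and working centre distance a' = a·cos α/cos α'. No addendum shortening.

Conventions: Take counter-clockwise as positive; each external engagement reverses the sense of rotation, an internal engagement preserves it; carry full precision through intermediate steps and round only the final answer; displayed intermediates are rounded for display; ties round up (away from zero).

topology: single-mesh involute geometry — m = 4.638, 31T/16T pair
base radii: r_b1 = 65.845218, r_b2 = 33.984629
tip radii: r_a1 = 76.527000, r_a2 = 41.742000
no profile shift: α' = α, a' = a
action lengths: √(r_a1²−r_b1²) = 38.997295, √(r_a2²−r_b2²) = 24.237153
base pitch p_b = π·m·cos α = 13.345732
CR = (38.997295 + 24.237153 − 108.993000·sin 23.66200°)/13.345732 = 1.460478
contact ratio ≈ 1.4605

1.4605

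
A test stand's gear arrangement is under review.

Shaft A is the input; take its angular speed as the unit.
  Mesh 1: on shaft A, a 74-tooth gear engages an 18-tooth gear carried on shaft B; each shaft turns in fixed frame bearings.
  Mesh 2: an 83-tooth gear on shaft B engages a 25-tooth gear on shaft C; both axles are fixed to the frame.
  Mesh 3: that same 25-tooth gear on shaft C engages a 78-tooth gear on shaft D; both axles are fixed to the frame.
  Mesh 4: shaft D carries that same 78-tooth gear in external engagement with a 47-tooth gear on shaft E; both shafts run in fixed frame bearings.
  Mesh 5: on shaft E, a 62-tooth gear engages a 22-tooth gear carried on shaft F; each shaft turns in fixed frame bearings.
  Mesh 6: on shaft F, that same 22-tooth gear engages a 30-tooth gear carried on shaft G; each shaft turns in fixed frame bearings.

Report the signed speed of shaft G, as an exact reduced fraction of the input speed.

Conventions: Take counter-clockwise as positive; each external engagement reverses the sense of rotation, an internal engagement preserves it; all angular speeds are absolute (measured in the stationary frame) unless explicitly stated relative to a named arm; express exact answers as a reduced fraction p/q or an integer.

95201/6345

6-mesh fixed-axis compound train (all bearings frame-fixed)
mesh 1 [74T→18T]: |ω|/ω_in = 1×74/18 = 37/9, sense flips to −
mesh 2 [83T→25T]: |ω|/ω_in = (37/9)×83/25 = 3071/225, sense flips to +
mesh 3 [25T→78T]: |ω|/ω_in = (3071/225)×25/78 = 3071/702, sense flips to −
mesh 4 [78T→47T]: |ω|/ω_in = (3071/702)×78/47 = 3071/423, sense flips to +
mesh 5 [62T→22T]: |ω|/ω_in = (3071/423)×62/22 = 95201/4653, sense flips to −
mesh 6 [22T→30T]: |ω|/ω_in = (95201/4653)×22/30 = 95201/6345, sense flips to +
signed output speed (× input speed) = 95201/6345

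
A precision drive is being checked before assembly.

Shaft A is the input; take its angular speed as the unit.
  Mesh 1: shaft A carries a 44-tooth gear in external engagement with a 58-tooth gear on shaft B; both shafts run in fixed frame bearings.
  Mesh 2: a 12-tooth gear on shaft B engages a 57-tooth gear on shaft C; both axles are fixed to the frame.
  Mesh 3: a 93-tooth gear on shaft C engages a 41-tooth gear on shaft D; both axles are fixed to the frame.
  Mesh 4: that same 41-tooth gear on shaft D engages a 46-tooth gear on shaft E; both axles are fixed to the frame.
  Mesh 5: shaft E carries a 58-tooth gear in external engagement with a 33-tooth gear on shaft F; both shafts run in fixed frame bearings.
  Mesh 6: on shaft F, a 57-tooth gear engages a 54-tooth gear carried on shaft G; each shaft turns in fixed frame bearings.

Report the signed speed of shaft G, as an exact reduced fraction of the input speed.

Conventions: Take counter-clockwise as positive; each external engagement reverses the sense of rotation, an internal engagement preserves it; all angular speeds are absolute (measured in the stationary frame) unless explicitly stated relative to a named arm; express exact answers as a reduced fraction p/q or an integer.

6-mesh fixed-axis compound train (all bearings frame-fixed)
mesh 1 [44T→58T]: |ω|/ω_in = 1×44/58 = 22/29, sense flips to −
mesh 2 [12T→57T]: |ω|/ω_in = (22/29)×12/57 = 88/551, sense flips to +
mesh 3 [93T→41T]: |ω|/ω_in = (88/551)×93/41 = 8184/22591, sense flips to −
mesh 4 [41T→46T]: |ω|/ω_in = (8184/22591)×41/46 = 4092/12673, sense flips to +
mesh 5 [58T→33T]: |ω|/ω_in = (4092/12673)×58/33 = 248/437, sense flips to −
mesh 6 [57T→54T]: |ω|/ω_in = (248/437)×57/54 = 124/207, sense flips to +
signed output speed (× input speed) = 124/207

124/207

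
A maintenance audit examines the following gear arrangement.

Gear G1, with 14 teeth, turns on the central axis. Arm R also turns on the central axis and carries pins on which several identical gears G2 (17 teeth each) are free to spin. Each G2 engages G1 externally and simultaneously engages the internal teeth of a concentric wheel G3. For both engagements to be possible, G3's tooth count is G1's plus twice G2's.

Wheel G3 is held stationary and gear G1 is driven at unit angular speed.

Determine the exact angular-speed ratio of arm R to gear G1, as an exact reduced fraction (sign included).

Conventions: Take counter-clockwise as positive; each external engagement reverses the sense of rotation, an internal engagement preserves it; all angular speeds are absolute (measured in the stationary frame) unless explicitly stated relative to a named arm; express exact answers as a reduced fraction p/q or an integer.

class = planetary set [G3 = 14+2·17 = 48; Willis about the carrier]
ring teeth: 14 + 2·17 = 48
14(ω_sun−ω_arm) = −48(ω_ring−ω_arm),  ω_ring = 0, ω_sun = 1
14(1−ω_arm) = −48(0−ω_arm)  ⇒  62·ω_arm = 14  ⇒  ω_arm = 7/31
ω_out/ω_in = 7/31

7/31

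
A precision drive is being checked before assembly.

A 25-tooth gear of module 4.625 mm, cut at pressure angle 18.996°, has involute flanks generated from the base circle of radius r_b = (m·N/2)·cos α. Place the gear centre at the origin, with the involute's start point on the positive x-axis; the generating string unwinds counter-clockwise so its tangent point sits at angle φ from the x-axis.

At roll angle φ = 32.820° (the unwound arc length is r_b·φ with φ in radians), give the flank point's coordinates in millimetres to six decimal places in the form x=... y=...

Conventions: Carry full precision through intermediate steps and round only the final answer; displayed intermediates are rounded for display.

x=62.909926 y=3.313686

recognized (one wheel, involute flank): single-mesh tooth geometry, m = 4.625, N = 25
pitch radius r_p = m·N/2 = 4.625·25/2 = 57.812500
base radius r_b = r_p·cos α = 57.812500·cos 18.996° = 54.664107
roll angle φ = 32.820° = 0.57281706 rad
x = r_b·(cos φ + φ·sin φ) = 62.909926
y = r_b·(sin φ − φ·cos φ) = 3.313686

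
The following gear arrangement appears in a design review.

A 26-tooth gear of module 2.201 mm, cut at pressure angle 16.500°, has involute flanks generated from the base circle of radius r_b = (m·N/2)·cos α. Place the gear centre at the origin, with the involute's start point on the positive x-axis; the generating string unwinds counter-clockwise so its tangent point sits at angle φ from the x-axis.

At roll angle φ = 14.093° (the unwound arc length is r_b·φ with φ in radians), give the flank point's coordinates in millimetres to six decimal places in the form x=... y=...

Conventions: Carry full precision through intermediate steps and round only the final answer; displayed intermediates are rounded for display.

topology: single-mesh involute geometry — m = 2.201, N = 26
pitch radius r_p = m·N/2 = 2.201·26/2 = 28.613000
base radius r_b = r_p·cos α = 28.613000·cos 16.500° = 27.434709
roll angle φ = 14.093° = 0.24596925 rad
x = r_b·(cos φ + φ·sin φ) = 28.252111
y = r_b·(sin φ − φ·cos φ) = 0.135267

x=28.252111 y=0.135267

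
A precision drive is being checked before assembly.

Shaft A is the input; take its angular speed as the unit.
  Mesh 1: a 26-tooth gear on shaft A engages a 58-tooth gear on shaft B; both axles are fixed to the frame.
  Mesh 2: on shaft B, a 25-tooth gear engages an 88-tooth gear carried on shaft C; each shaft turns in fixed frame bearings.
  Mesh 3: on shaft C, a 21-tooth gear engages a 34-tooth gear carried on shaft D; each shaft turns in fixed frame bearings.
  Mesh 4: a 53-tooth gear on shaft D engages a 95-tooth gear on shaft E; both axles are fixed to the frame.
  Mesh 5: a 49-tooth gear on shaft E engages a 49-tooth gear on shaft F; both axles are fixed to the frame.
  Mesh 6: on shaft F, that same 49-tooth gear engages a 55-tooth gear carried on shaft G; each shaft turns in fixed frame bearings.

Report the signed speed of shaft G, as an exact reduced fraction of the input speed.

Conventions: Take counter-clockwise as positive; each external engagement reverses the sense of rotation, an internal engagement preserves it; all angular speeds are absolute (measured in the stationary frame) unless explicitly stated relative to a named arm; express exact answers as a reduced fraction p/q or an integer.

6-mesh fixed-axis compound train (all bearings frame-fixed)
mesh 1 [26T→58T]: |ω|/ω_in = 1×26/58 = 13/29, sense flips to −
mesh 2 [25T→88T]: |ω|/ω_in = (13/29)×25/88 = 325/2552, sense flips to +
mesh 3 [21T→34T]: |ω|/ω_in = (325/2552)×21/34 = 6825/86768, sense flips to −
mesh 4 [53T→95T]: |ω|/ω_in = (6825/86768)×53/95 = 72345/1648592, sense flips to +
mesh 5 [49T→49T]: |ω|/ω_in = (72345/1648592)×49/49 = 72345/1648592, sense flips to −
mesh 6 [49T→55T]: |ω|/ω_in = (72345/1648592)×49/55 = 708981/18134512, sense flips to +
signed output speed (× input speed) = 708981/18134512

708981/18134512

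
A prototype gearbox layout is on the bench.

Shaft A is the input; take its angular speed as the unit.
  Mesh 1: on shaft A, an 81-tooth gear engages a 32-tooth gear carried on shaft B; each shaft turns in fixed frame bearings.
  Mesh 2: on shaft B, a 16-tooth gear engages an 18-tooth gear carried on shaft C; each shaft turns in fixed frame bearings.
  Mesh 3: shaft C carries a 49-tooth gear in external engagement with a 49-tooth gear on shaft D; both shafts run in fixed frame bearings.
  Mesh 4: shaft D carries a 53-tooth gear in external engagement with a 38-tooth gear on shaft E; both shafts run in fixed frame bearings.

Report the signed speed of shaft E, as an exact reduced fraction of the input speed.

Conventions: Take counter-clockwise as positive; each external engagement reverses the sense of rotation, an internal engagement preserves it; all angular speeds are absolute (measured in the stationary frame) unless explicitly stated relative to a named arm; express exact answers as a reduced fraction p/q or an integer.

477/152

4-mesh fixed-axis compound train (all bearings frame-fixed)
mesh 1 [81T→32T]: |ω|/ω_in = 1×81/32 = 81/32, sense flips to −
mesh 2 [16T→18T]: |ω|/ω_in = (81/32)×16/18 = 9/4, sense flips to +
mesh 3 [49T→49T]: |ω|/ω_in = (9/4)×49/49 = 9/4, sense flips to −
mesh 4 [53T→38T]: |ω|/ω_in = (9/4)×53/38 = 477/152, sense flips to +
signed output speed (× input speed) = 477/152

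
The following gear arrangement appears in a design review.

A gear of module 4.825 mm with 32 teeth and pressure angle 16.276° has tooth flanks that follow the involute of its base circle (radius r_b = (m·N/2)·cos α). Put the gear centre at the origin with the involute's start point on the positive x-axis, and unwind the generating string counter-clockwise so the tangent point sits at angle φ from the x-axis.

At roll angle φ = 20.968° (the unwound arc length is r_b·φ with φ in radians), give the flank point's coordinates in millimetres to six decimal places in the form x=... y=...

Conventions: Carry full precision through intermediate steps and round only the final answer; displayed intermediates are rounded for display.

single-mesh involute tooth geometry (32T wheel at module 4.825)
pitch radius r_p = m·N/2 = 4.825·32/2 = 77.200000
base radius r_b = r_p·cos α = 77.200000·cos 16.276° = 74.106038
roll angle φ = 20.968° = 0.36596064 rad
x = r_b·(cos φ + φ·sin φ) = 78.903527
y = r_b·(sin φ − φ·cos φ) = 1.194560

x=78.903527 y=1.194560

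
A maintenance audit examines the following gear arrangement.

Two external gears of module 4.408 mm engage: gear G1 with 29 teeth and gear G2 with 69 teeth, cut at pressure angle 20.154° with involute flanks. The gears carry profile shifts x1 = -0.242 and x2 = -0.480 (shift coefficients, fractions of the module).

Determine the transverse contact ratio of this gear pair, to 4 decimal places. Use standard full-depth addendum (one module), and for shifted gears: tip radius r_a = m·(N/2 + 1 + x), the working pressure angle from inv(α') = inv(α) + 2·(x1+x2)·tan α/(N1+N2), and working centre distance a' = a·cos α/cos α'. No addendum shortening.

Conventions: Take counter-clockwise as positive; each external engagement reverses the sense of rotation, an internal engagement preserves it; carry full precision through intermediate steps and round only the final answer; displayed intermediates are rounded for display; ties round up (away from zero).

1.9381

class = single-mesh tooth geometry [involute pair 29T × 69T, m = 4.408]
base radii: r_b1 = 60.002420, r_b2 = 142.764378
tip radii: r_a1 = 67.257264, r_a2 = 154.368160
inv(α') = inv(20.154°) + 2·(-0.242-0.480)·tan α/(29+69) = 0.00985555  ⇒  α' = 17.49388°
a' = a·cos α / cos α' = 215.9920·cos 20.154°/cos 17.49388° = 212.599733
action lengths: √(r_a1²−r_b1²) = 30.385016, √(r_a2²−r_b2²) = 58.718491
base pitch p_b = π·m·cos α = 13.000218
CR = (30.385016 + 58.718491 − 212.599733·sin 17.49388°)/13.000218 = 1.938060
contact ratio ≈ 1.9381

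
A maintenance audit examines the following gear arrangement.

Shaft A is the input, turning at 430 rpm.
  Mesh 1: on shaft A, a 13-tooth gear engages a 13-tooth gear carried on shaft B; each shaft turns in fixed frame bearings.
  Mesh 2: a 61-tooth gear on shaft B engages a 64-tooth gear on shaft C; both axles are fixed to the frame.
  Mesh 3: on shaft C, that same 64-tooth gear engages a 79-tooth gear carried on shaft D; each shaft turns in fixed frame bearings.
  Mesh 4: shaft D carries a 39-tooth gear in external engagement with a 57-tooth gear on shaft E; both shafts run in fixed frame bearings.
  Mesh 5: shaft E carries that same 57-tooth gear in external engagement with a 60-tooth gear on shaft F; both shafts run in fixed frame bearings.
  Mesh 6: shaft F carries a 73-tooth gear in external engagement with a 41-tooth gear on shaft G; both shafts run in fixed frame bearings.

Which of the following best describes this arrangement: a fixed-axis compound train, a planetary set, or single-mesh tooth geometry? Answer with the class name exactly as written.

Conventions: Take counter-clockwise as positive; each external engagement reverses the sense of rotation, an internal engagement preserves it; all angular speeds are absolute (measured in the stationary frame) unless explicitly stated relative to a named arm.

recognized (7 fixed axles, 6 meshes): fixed-axis compound train
classification: fixed-axis compound train

fixed-axis compound train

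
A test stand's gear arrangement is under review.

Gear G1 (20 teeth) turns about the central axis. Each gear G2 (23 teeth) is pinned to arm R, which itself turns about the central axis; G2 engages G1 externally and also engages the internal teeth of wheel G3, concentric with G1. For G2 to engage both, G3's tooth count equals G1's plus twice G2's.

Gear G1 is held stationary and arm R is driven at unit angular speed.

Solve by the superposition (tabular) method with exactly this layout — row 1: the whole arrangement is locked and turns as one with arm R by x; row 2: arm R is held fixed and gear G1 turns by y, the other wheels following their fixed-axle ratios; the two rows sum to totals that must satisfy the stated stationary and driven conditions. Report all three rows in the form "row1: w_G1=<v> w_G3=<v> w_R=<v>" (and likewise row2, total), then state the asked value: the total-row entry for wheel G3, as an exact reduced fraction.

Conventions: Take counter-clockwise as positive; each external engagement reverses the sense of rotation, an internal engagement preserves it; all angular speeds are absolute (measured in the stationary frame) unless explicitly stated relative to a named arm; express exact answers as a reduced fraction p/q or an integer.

row1: w_G1=1 w_G3=1 w_R=1
row2: w_G1=-1 w_G3=10/33 w_R=0
total: w_G1=0 w_G3=43/33 w_R=1
asked value: 43/33

topology: planetary set — G1 20T / G2 23T / G3 66T, arm = carrier (Willis)
row 1 (train locked, turned with arm): all members turn x
row 2 — arm fixed, fixed-axis ratios: sun y, ring −(20/66)·y, arm 0
boundary: total ω_sun = x + y = 0 and total ω_arm = x = 1  ⇒  y = -1, x = 1
row 2 ring = −(20/66)·(-1) = 10/33
totals (row 1 + row 2): sun 1 + (-1) = 0, ring 1 + 10/33 = 43/33, arm 1 + 0 = 1
asked cell (total, ring) = 43/33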